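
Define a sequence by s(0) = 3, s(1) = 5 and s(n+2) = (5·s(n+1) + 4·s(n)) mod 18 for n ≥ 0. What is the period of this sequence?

24

We have s(0) = 3,  s(1) = 5,  s(2) = 1,  s(3) = 7,  s(4) = 3,  s(5) = 7,  s(6) = 11,  s(7) = 11,  s(8) = 9,  s(9) = 17,  s(10) = 13,  s(11) = 7,  s(12) = 15,  s(13) = 13,  s(14) = 17,  s(15) = 11,  s(16) = 15,  s(17) = 11,  s(18) = 7,  s(19) = 7,  s(20) = 9,  s(21) = 1,  s(22) = 5,  s(23) = 11,  s(24) = 3,  s(25) = 5.
Since (s(24), s(25)) = (s(0), s(1)) = (3, 5) (two consecutive terms determine the rest), the sequence is periodic with period 24.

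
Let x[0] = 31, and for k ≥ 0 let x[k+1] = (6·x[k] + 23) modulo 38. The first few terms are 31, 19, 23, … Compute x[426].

x[0] = 31, x[1] = 19, x[2] = 23, x[3] = 9, x[4] = 1, x[5] = 29, x[6] = 7, x[7] = 27, x[8] = 33, x[9] = 31.
Since x[9] = x[0] = 31, the sequence is periodic with period 9.
So x[426] = x[0 + ((426-0) mod 9)] = x[3] = 9.

9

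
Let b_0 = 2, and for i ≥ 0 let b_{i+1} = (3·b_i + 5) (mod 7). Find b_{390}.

b_0 = 2; b_1 = 4; b_2 = 3; b_3 = 0; b_4 = 5; b_5 = 6; b_6 = 2.
The sequence repeats with period 6.
(390 - 0) mod 6 = 0, so b_{390} = b_0 = 2.

2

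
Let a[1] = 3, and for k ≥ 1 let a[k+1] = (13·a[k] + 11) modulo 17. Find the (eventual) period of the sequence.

4

a[1] = 3, a[2] = 16, a[3] = 15, a[4] = 2, a[5] = 3.
Since a[5] = a[1] = 3, the sequence is periodic with period 4.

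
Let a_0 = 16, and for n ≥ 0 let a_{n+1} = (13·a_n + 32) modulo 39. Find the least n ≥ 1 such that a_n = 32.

2

We have a_0 = 16,  a_1 = 6,  a_2 = 32,  a_3 = 19,  a_4 = 6.
Since a_4 = a_1 = 6, the sequence is eventually periodic: after a pre-period of length 1 it cycles with period 3.
The value 32 first appears (with n ≥ 1) at a_2.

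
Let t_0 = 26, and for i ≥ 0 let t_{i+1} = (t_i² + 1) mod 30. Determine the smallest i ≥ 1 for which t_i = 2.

t_0 = 26; t_1 = 17; t_2 = 20; t_3 = 11; t_4 = 2; t_5 = 5; t_6 = 26.
The sequence repeats with period 6.
The value 2 first appears (with i ≥ 1) at t_4.

4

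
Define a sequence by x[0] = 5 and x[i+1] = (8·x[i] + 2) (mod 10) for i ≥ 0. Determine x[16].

0

x[0] = 5; x[1] = 2; x[2] = 8; x[3] = 6; x[4] = 0; x[5] = 2.
Since x[5] = x[1] = 2, the sequence is eventually periodic: after a pre-period of length 1 it cycles with period 4.
For i ≥ 1, x[i] depends only on (i - 1) mod 4. (16 - 1) mod 4 = 3, so x[16] = x[4] = 0.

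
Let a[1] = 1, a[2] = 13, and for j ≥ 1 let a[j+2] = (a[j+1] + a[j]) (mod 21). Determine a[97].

1

Listing terms: a[1] = 1,  a[2] = 13,  a[3] = 14,  a[4] = 6,  a[5] = 20,  a[6] = 5,  a[7] = 4,  a[8] = 9,  a[9] = 13,  a[10] = 1,  a[11] = 14,  a[12] = 15,  a[13] = 8,  a[14] = 2,  a[15] = 10,  a[16] = 12,  a[17] = 1,  a[18] = 13.
Since (a[17], a[18]) = (a[1], a[2]) = (1, 13) (two consecutive terms determine the rest), the sequence is periodic with period 16.
(97 - 1) mod 16 = 0, so a[97] = a[1] = 1.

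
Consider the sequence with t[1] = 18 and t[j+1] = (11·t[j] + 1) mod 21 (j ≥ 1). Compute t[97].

We have t[1] = 18,  t[2] = 10,  t[3] = 6,  t[4] = 4,  t[5] = 3,  t[6] = 13,  t[7] = 18.
Since t[7] = t[1] = 18, the sequence is periodic with period 6.
So t[97] = t[1 + ((97-1) mod 6)] = t[1] = 18.

18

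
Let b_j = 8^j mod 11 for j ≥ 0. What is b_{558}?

5

Listing terms: b_0 = 1, b_1 = 8, b_2 = 9, b_3 = 6, b_4 = 4, b_5 = 10, b_6 = 3, b_7 = 2, b_8 = 5, b_9 = 7, b_{10} = 1.
Since b_{10} = b_0 = 1, the sequence is periodic with period 10.
(558 - 0) mod 10 = 8, so b_{558} = b_8 = 5.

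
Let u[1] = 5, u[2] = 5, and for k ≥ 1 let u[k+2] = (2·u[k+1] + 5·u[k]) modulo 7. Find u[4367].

Listing terms: u[1] = 5,  u[2] = 5,  u[3] = 0,  u[4] = 4,  u[5] = 1,  u[6] = 1,  u[7] = 0,  u[8] = 5,  u[9] = 3,  u[10] = 3,  u[11] = 0,  u[12] = 1,  u[13] = 2,  u[14] = 2,  u[15] = 0,  u[16] = 3,  u[17] = 6,  u[18] = 6,  u[19] = 0,  u[20] = 2,  u[21] = 4,  u[22] = 4,  u[23] = 0,  u[24] = 6,  u[25] = 5,  u[26] = 5.
Since (u[25], u[26]) = (u[1], u[2]) = (5, 5) (two consecutive terms determine the rest), the sequence is periodic with period 24.
(4367 - 1) mod 24 = 22, so u[4367] = u[23] = 0.

0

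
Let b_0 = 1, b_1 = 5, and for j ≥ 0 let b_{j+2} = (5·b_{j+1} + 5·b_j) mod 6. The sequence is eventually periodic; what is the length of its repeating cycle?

b_0 = 1,  b_1 = 5,  b_2 = 0,  b_3 = 1,  b_4 = 5.
Since (b_3, b_4) = (b_0, b_1) = (1, 5) (two consecutive terms determine the rest), the sequence is periodic with period 3.

3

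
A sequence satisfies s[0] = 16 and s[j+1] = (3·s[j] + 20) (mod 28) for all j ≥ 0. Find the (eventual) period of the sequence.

6

Listing terms: s[0] = 16; s[1] = 12; s[2] = 0; s[3] = 20; s[4] = 24; s[5] = 8; s[6] = 16.
The sequence repeats with period 6.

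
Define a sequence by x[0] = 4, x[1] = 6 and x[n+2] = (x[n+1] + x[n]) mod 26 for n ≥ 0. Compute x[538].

16

We have x[0] = 4,  x[1] = 6,  x[2] = 10,  x[3] = 16,  x[4] = 0,  x[5] = 16,  x[6] = 16,  x[7] = 6,  x[8] = 22,  x[9] = 2,  x[10] = 24,  x[11] = 0,  x[12] = 24,  x[13] = 24,  x[14] = 22,  x[15] = 20,  x[16] = 16,  x[17] = 10,  x[18] = 0,  x[19] = 10,  x[20] = 10,  x[21] = 20,  x[22] = 4,  x[23] = 24,  x[24] = 2,  x[25] = 0,  x[26] = 2,  x[27] = 2,  x[28] = 4,  x[29] = 6.
The sequence repeats with period 28.
So x[538] = x[0 + ((538-0) mod 28)] = x[6] = 16.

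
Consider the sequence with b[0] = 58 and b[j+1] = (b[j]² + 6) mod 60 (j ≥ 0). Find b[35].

b[0] = 58,  b[1] = 10,  b[2] = 46,  b[3] = 22,  b[4] = 10.
Since b[4] = b[1] = 10, the sequence is eventually periodic: after a pre-period of length 1 it cycles with period 3.
For j ≥ 1, b[j] depends only on (j - 1) mod 3. (35 - 1) mod 3 = 1, so b[35] = b[2] = 46.

46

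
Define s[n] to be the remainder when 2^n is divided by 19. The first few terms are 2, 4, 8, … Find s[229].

We have s[1] = 2,  s[2] = 4,  s[3] = 8,  s[4] = 16,  s[5] = 13,  s[6] = 7,  s[7] = 14,  s[8] = 9,  s[9] = 18,  s[10] = 17,  s[11] = 15,  s[12] = 11,  s[13] = 3,  s[14] = 6,  s[15] = 12,  s[16] = 5,  s[17] = 10,  s[18] = 1,  s[19] = 2.
Since s[19] = s[1] = 2, the sequence is periodic with period 18.
So s[229] = s[1 + ((229-1) mod 18)] = s[13] = 3.

3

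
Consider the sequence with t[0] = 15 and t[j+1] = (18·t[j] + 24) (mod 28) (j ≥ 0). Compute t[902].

Computing terms: t[0] = 15, t[1] = 14, t[2] = 24, t[3] = 8, t[4] = 0, t[5] = 24.
Since t[5] = t[2] = 24, the sequence is eventually periodic: after a pre-period of length 2 it cycles with period 3.
For j ≥ 2, t[j] depends only on (j - 2) mod 3. (902 - 2) mod 3 = 0, so t[902] = t[2] = 24.

24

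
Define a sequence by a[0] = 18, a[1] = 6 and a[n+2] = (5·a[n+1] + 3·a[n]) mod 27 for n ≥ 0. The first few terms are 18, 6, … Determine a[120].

21

a[0] = 18; a[1] = 6; a[2] = 3; a[3] = 6; a[4] = 12; a[5] = 24; a[6] = 21; a[7] = 15; a[8] = 3; a[9] = 6.
Since (a[8], a[9]) = (a[2], a[3]) = (3, 6) (two consecutive terms determine the rest), the sequence is eventually periodic: after a pre-period of length 2 it cycles with period 6.
For n ≥ 2, a[n] depends only on (n - 2) mod 6. (120 - 2) mod 6 = 4, so a[120] = a[6] = 21.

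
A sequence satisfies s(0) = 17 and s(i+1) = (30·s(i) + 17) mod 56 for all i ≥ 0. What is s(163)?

Computing terms: s(0) = 17, s(1) = 23, s(2) = 35, s(3) = 3, s(4) = 51, s(5) = 35.
Since s(5) = s(2) = 35, the sequence is eventually periodic: after a pre-period of length 2 it cycles with period 3.
For i ≥ 2, s(i) depends only on (i - 2) mod 3. (163 - 2) mod 3 = 2, so s(163) = s(4) = 51.

51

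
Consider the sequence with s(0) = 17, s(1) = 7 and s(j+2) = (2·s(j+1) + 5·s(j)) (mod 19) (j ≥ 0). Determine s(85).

Listing terms: s(0) = 17; s(1) = 7; s(2) = 4; s(3) = 5; s(4) = 11; s(5) = 9; s(6) = 16; s(7) = 1; s(8) = 6; s(9) = 17; s(10) = 7.
Since (s(9), s(10)) = (s(0), s(1)) = (17, 7) (two consecutive terms determine the rest), the sequence is periodic with period 9.
(85 - 0) mod 9 = 4, so s(85) = s(4) = 11.

11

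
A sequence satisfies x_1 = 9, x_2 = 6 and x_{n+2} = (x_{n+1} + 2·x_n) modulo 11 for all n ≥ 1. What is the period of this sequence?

10

Listing terms: x_1 = 9, x_2 = 6, x_3 = 2, x_4 = 3, x_5 = 7, x_6 = 2, x_7 = 5, x_8 = 9, x_9 = 8, x_{10} = 4, x_{11} = 9, x_{12} = 6.
Since (x_{11}, x_{12}) = (x_1, x_2) = (9, 6) (two consecutive terms determine the rest), the sequence is periodic with period 10.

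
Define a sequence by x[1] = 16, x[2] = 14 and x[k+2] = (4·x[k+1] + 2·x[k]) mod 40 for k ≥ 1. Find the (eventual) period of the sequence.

4

x[1] = 16; x[2] = 14; x[3] = 8; x[4] = 20; x[5] = 16; x[6] = 24; x[7] = 8; x[8] = 0; x[9] = 16; x[10] = 24.
Since (x[9], x[10]) = (x[5], x[6]) = (16, 24) (two consecutive terms determine the rest), the sequence is eventually periodic: after a pre-period of length 4 it cycles with period 4.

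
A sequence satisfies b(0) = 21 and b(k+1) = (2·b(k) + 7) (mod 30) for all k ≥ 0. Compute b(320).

We have b(0) = 21,  b(1) = 19,  b(2) = 15,  b(3) = 7,  b(4) = 21.
The sequence repeats with period 4.
So b(320) = b(0 + ((320-0) mod 4)) = b(0) = 21.

21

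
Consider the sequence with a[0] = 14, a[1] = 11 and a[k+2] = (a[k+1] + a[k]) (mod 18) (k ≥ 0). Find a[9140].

a[0] = 14,  a[1] = 11,  a[2] = 7,  a[3] = 0,  a[4] = 7,  a[5] = 7,  a[6] = 14,  a[7] = 3,  a[8] = 17,  a[9] = 2,  a[10] = 1,  a[11] = 3,  a[12] = 4,  a[13] = 7,  a[14] = 11,  a[15] = 0,  a[16] = 11,  a[17] = 11,  a[18] = 4,  a[19] = 15,  a[20] = 1,  a[21] = 16,  a[22] = 17,  a[23] = 15,  a[24] = 14,  a[25] = 11.
Since (a[24], a[25]) = (a[0], a[1]) = (14, 11) (two consecutive terms determine the rest), the sequence is periodic with period 24.
So a[9140] = a[0 + ((9140-0) mod 24)] = a[20] = 1.

1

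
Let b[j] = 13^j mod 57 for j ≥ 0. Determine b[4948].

b[0] = 1; b[1] = 13; b[2] = 55; b[3] = 31; b[4] = 4; b[5] = 52; b[6] = 49; b[7] = 10; b[8] = 16; b[9] = 37; b[10] = 25; b[11] = 40; b[12] = 7; b[13] = 34; b[14] = 43; b[15] = 46; b[16] = 28; b[17] = 22; b[18] = 1.
The sequence repeats with period 18.
So b[4948] = b[0 + ((4948-0) mod 18)] = b[16] = 28.

28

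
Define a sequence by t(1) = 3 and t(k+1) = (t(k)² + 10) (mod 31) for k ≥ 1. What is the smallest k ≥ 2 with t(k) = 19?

Computing terms: t(1) = 3; t(2) = 19; t(3) = 30; t(4) = 11; t(5) = 7; t(6) = 28; t(7) = 19.
Since t(7) = t(2) = 19, the sequence is eventually periodic: after a pre-period of length 1 it cycles with period 5.
The value 19 first appears (with k ≥ 2) at t(2).

2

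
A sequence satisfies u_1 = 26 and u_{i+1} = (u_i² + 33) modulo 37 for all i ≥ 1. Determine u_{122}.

7

Listing terms: u_1 = 26,  u_2 = 6,  u_3 = 32,  u_4 = 21,  u_5 = 30,  u_6 = 8,  u_7 = 23,  u_8 = 7,  u_9 = 8.
Since u_9 = u_6 = 8, the sequence is eventually periodic: after a pre-period of length 5 it cycles with period 3.
For i ≥ 6, u_i depends only on (i - 6) mod 3. (122 - 6) mod 3 = 2, so u_{122} = u_8 = 7.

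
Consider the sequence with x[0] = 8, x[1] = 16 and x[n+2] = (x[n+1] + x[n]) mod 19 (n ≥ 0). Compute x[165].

We have x[0] = 8; x[1] = 16; x[2] = 5; x[3] = 2; x[4] = 7; x[5] = 9; x[6] = 16; x[7] = 6; x[8] = 3; x[9] = 9; x[10] = 12; x[11] = 2; x[12] = 14; x[13] = 16; x[14] = 11; x[15] = 8; x[16] = 0; x[17] = 8; x[18] = 8; x[19] = 16.
Since (x[18], x[19]) = (x[0], x[1]) = (8, 16) (two consecutive terms determine the rest), the sequence is periodic with period 18.
(165 - 0) mod 18 = 3, so x[165] = x[3] = 2.

2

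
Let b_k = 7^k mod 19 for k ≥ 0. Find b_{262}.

7

Computing terms: b_0 = 1; b_1 = 7; b_2 = 11; b_3 = 1.
The sequence repeats with period 3.
So b_{262} = b_{0 + ((262-0) mod 3)} = b_1 = 7.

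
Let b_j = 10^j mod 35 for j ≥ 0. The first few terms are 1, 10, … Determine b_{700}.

25

b_0 = 1,  b_1 = 10,  b_2 = 30,  b_3 = 20,  b_4 = 25,  b_5 = 5,  b_6 = 15,  b_7 = 10.
Since b_7 = b_1 = 10, the sequence is eventually periodic: after a pre-period of length 1 it cycles with period 6.
For j ≥ 1, b_j depends only on (j - 1) mod 6. (700 - 1) mod 6 = 3, so b_{700} = b_4 = 25.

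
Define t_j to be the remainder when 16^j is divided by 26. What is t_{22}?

Listing terms: t_0 = 1, t_1 = 16, t_2 = 22, t_3 = 14, t_4 = 16.
Since t_4 = t_1 = 16, the sequence is eventually periodic: after a pre-period of length 1 it cycles with period 3.
For j ≥ 1, t_j depends only on (j - 1) mod 3. (22 - 1) mod 3 = 0, so t_{22} = t_1 = 16.

16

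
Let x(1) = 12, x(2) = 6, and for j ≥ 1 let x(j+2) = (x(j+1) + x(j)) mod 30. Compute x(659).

18

x(1) = 12, x(2) = 6, x(3) = 18, x(4) = 24, x(5) = 12, x(6) = 6.
Since (x(5), x(6)) = (x(1), x(2)) = (12, 6) (two consecutive terms determine the rest), the sequence is periodic with period 4.
So x(659) = x(1 + ((659-1) mod 4)) = x(3) = 18.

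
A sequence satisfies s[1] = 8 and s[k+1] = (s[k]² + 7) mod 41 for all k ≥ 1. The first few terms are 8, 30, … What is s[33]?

5

Computing terms: s[1] = 8; s[2] = 30; s[3] = 5; s[4] = 32; s[5] = 6; s[6] = 2; s[7] = 11; s[8] = 5.
Since s[8] = s[3] = 5, the sequence is eventually periodic: after a pre-period of length 2 it cycles with period 5.
For k ≥ 3, s[k] depends only on (k - 3) mod 5. (33 - 3) mod 5 = 0, so s[33] = s[3] = 5.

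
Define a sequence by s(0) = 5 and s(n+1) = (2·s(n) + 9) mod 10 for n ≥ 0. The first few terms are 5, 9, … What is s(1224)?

5

Computing terms: s(0) = 5,  s(1) = 9,  s(2) = 7,  s(3) = 3,  s(4) = 5.
The sequence repeats with period 4.
So s(1224) = s(0 + ((1224-0) mod 4)) = s(0) = 5.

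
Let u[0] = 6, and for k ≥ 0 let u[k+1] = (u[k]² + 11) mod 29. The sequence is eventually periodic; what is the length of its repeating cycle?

u[0] = 6, u[1] = 18, u[2] = 16, u[3] = 6.
Since u[3] = u[0] = 6, the sequence is periodic with period 3.

3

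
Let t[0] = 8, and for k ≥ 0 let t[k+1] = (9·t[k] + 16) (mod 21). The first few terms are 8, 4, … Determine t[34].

4

We have t[0] = 8, t[1] = 4, t[2] = 10, t[3] = 1, t[4] = 4.
Since t[4] = t[1] = 4, the sequence is eventually periodic: after a pre-period of length 1 it cycles with period 3.
For k ≥ 1, t[k] depends only on (k - 1) mod 3. (34 - 1) mod 3 = 0, so t[34] = t[1] = 4.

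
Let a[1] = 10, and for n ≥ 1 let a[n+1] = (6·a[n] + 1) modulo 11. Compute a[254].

3

We have a[1] = 10; a[2] = 6; a[3] = 4; a[4] = 3; a[5] = 8; a[6] = 5; a[7] = 9; a[8] = 0; a[9] = 1; a[10] = 7; a[11] = 10.
The sequence repeats with period 10.
(254 - 1) mod 10 = 3, so a[254] = a[4] = 3.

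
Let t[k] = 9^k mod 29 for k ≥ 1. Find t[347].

We have t[1] = 9,  t[2] = 23,  t[3] = 4,  t[4] = 7,  t[5] = 5,  t[6] = 16,  t[7] = 28,  t[8] = 20,  t[9] = 6,  t[10] = 25,  t[11] = 22,  t[12] = 24,  t[13] = 13,  t[14] = 1,  t[15] = 9.
Since t[15] = t[1] = 9, the sequence is periodic with period 14.
(347 - 1) mod 14 = 10, so t[347] = t[11] = 22.

22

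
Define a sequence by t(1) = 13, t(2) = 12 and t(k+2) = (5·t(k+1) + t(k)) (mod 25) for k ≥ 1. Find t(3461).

13

We have t(1) = 13, t(2) = 12, t(3) = 23, t(4) = 2, t(5) = 8, t(6) = 17, t(7) = 18, t(8) = 7, t(9) = 3, t(10) = 22, t(11) = 13, t(12) = 12.
The sequence repeats with period 10.
(3461 - 1) mod 10 = 0, so t(3461) = t(1) = 13.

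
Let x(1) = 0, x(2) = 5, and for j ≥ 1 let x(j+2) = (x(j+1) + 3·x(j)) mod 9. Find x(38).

8

We have x(1) = 0, x(2) = 5, x(3) = 5, x(4) = 2, x(5) = 8, x(6) = 5, x(7) = 2.
Since (x(6), x(7)) = (x(3), x(4)) = (5, 2) (two consecutive terms determine the rest), the sequence is eventually periodic: after a pre-period of length 2 it cycles with period 3.
For j ≥ 3, x(j) depends only on (j - 3) mod 3. (38 - 3) mod 3 = 2, so x(38) = x(5) = 8.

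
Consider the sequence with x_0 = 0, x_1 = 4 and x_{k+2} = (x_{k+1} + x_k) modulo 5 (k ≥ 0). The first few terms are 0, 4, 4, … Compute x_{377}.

3

Listing terms: x_0 = 0, x_1 = 4, x_2 = 4, x_3 = 3, x_4 = 2, x_5 = 0, x_6 = 2, x_7 = 2, x_8 = 4, x_9 = 1, x_{10} = 0, x_{11} = 1, x_{12} = 1, x_{13} = 2, x_{14} = 3, x_{15} = 0, x_{16} = 3, x_{17} = 3, x_{18} = 1, x_{19} = 4, x_{20} = 0, x_{21} = 4.
The sequence repeats with period 20.
So x_{377} = x_{0 + ((377-0) mod 20)} = x_{17} = 3.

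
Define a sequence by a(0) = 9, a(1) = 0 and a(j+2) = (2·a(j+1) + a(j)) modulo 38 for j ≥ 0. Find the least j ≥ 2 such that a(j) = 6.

25

We have a(0) = 9,  a(1) = 0,  a(2) = 9,  a(3) = 18,  a(4) = 7,  a(5) = 32,  a(6) = 33,  a(7) = 22,  a(8) = 1,  a(9) = 24,  a(10) = 11,  a(11) = 8,  a(12) = 27,  a(13) = 24,  a(14) = 37,  a(15) = 22,  a(16) = 5,  a(17) = 32,  a(18) = 31,  a(19) = 18,  a(20) = 29,  a(21) = 0,  a(22) = 29,  a(23) = 20,  a(24) = 31,  a(25) = 6,  a(26) = 5,  a(27) = 16,  a(28) = 37,  a(29) = 14,  a(30) = 27,  a(31) = 30,  a(32) = 11,  a(33) = 14,  a(34) = 1,  a(35) = 16,  a(36) = 33,  a(37) = 6,  a(38) = 7,  a(39) = 20,  a(40) = 9,  a(41) = 0.
The sequence repeats with period 40.
The value 6 first appears (with j ≥ 2) at a(25).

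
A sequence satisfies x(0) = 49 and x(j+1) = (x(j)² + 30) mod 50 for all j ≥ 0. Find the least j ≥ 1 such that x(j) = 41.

Listing terms: x(0) = 49, x(1) = 31, x(2) = 41, x(3) = 11, x(4) = 1, x(5) = 31.
Since x(5) = x(1) = 31, the sequence is eventually periodic: after a pre-period of length 1 it cycles with period 4.
The value 41 first appears (with j ≥ 1) at x(2).

2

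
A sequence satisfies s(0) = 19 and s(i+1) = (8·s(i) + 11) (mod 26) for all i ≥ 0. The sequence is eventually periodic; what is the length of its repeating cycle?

We have s(0) = 19,  s(1) = 7,  s(2) = 15,  s(3) = 1,  s(4) = 19.
The sequence repeats with period 4.

4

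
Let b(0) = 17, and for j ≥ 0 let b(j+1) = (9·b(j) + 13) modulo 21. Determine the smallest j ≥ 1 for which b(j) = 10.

b(0) = 17, b(1) = 19, b(2) = 16, b(3) = 10, b(4) = 19.
Since b(4) = b(1) = 19, the sequence is eventually periodic: after a pre-period of length 1 it cycles with period 3.
The value 10 first appears (with j ≥ 1) at b(3).

3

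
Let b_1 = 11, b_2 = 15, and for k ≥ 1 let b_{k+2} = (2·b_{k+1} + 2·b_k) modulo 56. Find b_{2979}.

24

We have b_1 = 11,  b_2 = 15,  b_3 = 52,  b_4 = 22,  b_5 = 36,  b_6 = 4,  b_7 = 24,  b_8 = 0,  b_9 = 48,  b_{10} = 40,  b_{11} = 8,  b_{12} = 40,  b_{13} = 40,  b_{14} = 48,  b_{15} = 8,  b_{16} = 0,  b_{17} = 16,  b_{18} = 32,  b_{19} = 40,  b_{20} = 32,  b_{21} = 32,  b_{22} = 16,  b_{23} = 40,  b_{24} = 0,  b_{25} = 24,  b_{26} = 48,  b_{27} = 32,  b_{28} = 48,  b_{29} = 48,  b_{30} = 24,  b_{31} = 32,  b_{32} = 0,  b_{33} = 8,  b_{34} = 16,  b_{35} = 48,  b_{36} = 16,  b_{37} = 16,  b_{38} = 8,  b_{39} = 48,  b_{40} = 0,  b_{41} = 40,  b_{42} = 24,  b_{43} = 16,  b_{44} = 24,  b_{45} = 24,  b_{46} = 40,  b_{47} = 16,  b_{48} = 0,  b_{49} = 32,  b_{50} = 8,  b_{51} = 24,  b_{52} = 8,  b_{53} = 8,  b_{54} = 32,  b_{55} = 24,  b_{56} = 0.
Since (b_{55}, b_{56}) = (b_7, b_8) = (24, 0) (two consecutive terms determine the rest), the sequence is eventually periodic: after a pre-period of length 6 it cycles with period 48.
For k ≥ 7, b_k depends only on (k - 7) mod 48. (2979 - 7) mod 48 = 44, so b_{2979} = b_{51} = 24.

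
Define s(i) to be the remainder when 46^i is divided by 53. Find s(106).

49

s(1) = 46, s(2) = 49, s(3) = 28, s(4) = 16, s(5) = 47, s(6) = 42, s(7) = 24, s(8) = 44, s(9) = 10, s(10) = 36, s(11) = 13, s(12) = 15, s(13) = 1, s(14) = 46.
Since s(14) = s(1) = 46, the sequence is periodic with period 13.
So s(106) = s(1 + ((106-1) mod 13)) = s(2) = 49.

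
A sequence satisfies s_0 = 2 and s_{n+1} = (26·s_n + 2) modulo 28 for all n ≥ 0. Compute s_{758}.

6

s_0 = 2, s_1 = 26, s_2 = 6, s_3 = 18, s_4 = 22, s_5 = 14, s_6 = 2.
Since s_6 = s_0 = 2, the sequence is periodic with period 6.
So s_{758} = s_{0 + ((758-0) mod 6)} = s_2 = 6.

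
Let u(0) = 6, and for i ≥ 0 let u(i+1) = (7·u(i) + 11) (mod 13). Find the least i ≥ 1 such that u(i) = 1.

1

Listing terms: u(0) = 6; u(1) = 1; u(2) = 5; u(3) = 7; u(4) = 8; u(5) = 2; u(6) = 12; u(7) = 4; u(8) = 0; u(9) = 11; u(10) = 10; u(11) = 3; u(12) = 6.
Since u(12) = u(0) = 6, the sequence is periodic with period 12.
The value 1 first appears (with i ≥ 1) at u(1).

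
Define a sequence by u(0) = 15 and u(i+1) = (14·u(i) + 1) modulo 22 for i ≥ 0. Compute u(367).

We have u(0) = 15; u(1) = 13; u(2) = 7; u(3) = 11; u(4) = 1; u(5) = 15.
The sequence repeats with period 5.
(367 - 0) mod 5 = 2, so u(367) = u(2) = 7.

7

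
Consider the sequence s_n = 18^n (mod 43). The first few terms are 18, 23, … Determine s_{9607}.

26

Listing terms: s_1 = 18; s_2 = 23; s_3 = 27; s_4 = 13; s_5 = 19; s_6 = 41; s_7 = 7; s_8 = 40; s_9 = 32; s_{10} = 17; s_{11} = 5; s_{12} = 4; s_{13} = 29; s_{14} = 6; s_{15} = 22; s_{16} = 9; s_{17} = 33; s_{18} = 35; s_{19} = 28; s_{20} = 31; s_{21} = 42; s_{22} = 25; s_{23} = 20; s_{24} = 16; s_{25} = 30; s_{26} = 24; s_{27} = 2; s_{28} = 36; s_{29} = 3; s_{30} = 11; s_{31} = 26; s_{32} = 38; s_{33} = 39; s_{34} = 14; s_{35} = 37; s_{36} = 21; s_{37} = 34; s_{38} = 10; s_{39} = 8; s_{40} = 15; s_{41} = 12; s_{42} = 1; s_{43} = 18.
The sequence repeats with period 42.
So s_{9607} = s_{1 + ((9607-1) mod 42)} = s_{31} = 26.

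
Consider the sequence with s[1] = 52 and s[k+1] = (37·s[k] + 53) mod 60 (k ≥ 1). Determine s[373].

52

s[1] = 52,  s[2] = 57,  s[3] = 2,  s[4] = 7,  s[5] = 12,  s[6] = 17,  s[7] = 22,  s[8] = 27,  s[9] = 32,  s[10] = 37,  s[11] = 42,  s[12] = 47,  s[13] = 52.
The sequence repeats with period 12.
So s[373] = s[1 + ((373-1) mod 12)] = s[1] = 52.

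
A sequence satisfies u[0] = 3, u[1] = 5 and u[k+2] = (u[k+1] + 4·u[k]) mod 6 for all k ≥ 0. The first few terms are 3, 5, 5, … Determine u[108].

u[0] = 3, u[1] = 5, u[2] = 5, u[3] = 1, u[4] = 3, u[5] = 1, u[6] = 1, u[7] = 5, u[8] = 3, u[9] = 5.
The sequence repeats with period 8.
So u[108] = u[0 + ((108-0) mod 8)] = u[4] = 3.

3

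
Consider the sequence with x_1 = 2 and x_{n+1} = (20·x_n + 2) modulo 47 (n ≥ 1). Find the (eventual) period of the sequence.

46

We have x_1 = 2, x_2 = 42, x_3 = 43, x_4 = 16, x_5 = 40, x_6 = 3, x_7 = 15, x_8 = 20, x_9 = 26, x_{10} = 5, x_{11} = 8, x_{12} = 21, x_{13} = 46, x_{14} = 29, x_{15} = 18, x_{16} = 33, x_{17} = 4, x_{18} = 35, x_{19} = 44, x_{20} = 36, x_{21} = 17, x_{22} = 13, x_{23} = 27, x_{24} = 25, x_{25} = 32, x_{26} = 31, x_{27} = 11, x_{28} = 34, x_{29} = 24, x_{30} = 12, x_{31} = 7, x_{32} = 1, x_{33} = 22, x_{34} = 19, x_{35} = 6, x_{36} = 28, x_{37} = 45, x_{38} = 9, x_{39} = 41, x_{40} = 23, x_{41} = 39, x_{42} = 30, x_{43} = 38, x_{44} = 10, x_{45} = 14, x_{46} = 0, x_{47} = 2.
The sequence repeats with period 46.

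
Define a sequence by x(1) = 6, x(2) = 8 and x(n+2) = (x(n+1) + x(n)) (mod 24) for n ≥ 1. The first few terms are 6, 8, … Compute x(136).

14

x(1) = 6; x(2) = 8; x(3) = 14; x(4) = 22; x(5) = 12; x(6) = 10; x(7) = 22; x(8) = 8; x(9) = 6; x(10) = 14; x(11) = 20; x(12) = 10; x(13) = 6; x(14) = 16; x(15) = 22; x(16) = 14; x(17) = 12; x(18) = 2; x(19) = 14; x(20) = 16; x(21) = 6; x(22) = 22; x(23) = 4; x(24) = 2; x(25) = 6; x(26) = 8.
Since (x(25), x(26)) = (x(1), x(2)) = (6, 8) (two consecutive terms determine the rest), the sequence is periodic with period 24.
So x(136) = x(1 + ((136-1) mod 24)) = x(16) = 14.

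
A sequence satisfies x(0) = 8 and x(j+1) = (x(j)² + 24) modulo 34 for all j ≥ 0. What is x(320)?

Listing terms: x(0) = 8,  x(1) = 20,  x(2) = 16,  x(3) = 8.
Since x(3) = x(0) = 8, the sequence is periodic with period 3.
So x(320) = x(0 + ((320-0) mod 3)) = x(2) = 16.

16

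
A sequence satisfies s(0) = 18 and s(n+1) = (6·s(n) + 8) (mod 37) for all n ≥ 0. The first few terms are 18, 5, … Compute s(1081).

We have s(0) = 18; s(1) = 5; s(2) = 1; s(3) = 14; s(4) = 18.
Since s(4) = s(0) = 18, the sequence is periodic with period 4.
(1081 - 0) mod 4 = 1, so s(1081) = s(1) = 5.

5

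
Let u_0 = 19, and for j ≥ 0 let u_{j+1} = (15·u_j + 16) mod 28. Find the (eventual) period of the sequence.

14

Listing terms: u_0 = 19,  u_1 = 21,  u_2 = 23,  u_3 = 25,  u_4 = 27,  u_5 = 1,  u_6 = 3,  u_7 = 5,  u_8 = 7,  u_9 = 9,  u_{10} = 11,  u_{11} = 13,  u_{12} = 15,  u_{13} = 17,  u_{14} = 19.
The sequence repeats with period 14.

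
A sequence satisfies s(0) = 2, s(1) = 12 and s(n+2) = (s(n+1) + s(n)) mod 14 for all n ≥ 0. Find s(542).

6

s(0) = 2; s(1) = 12; s(2) = 0; s(3) = 12; s(4) = 12; s(5) = 10; s(6) = 8; s(7) = 4; s(8) = 12; s(9) = 2; s(10) = 0; s(11) = 2; s(12) = 2; s(13) = 4; s(14) = 6; s(15) = 10; s(16) = 2; s(17) = 12.
Since (s(16), s(17)) = (s(0), s(1)) = (2, 12) (two consecutive terms determine the rest), the sequence is periodic with period 16.
(542 - 0) mod 16 = 14, so s(542) = s(14) = 6.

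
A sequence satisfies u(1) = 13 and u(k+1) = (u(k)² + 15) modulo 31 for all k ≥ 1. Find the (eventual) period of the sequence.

8

Computing terms: u(1) = 13, u(2) = 29, u(3) = 19, u(4) = 4, u(5) = 0, u(6) = 15, u(7) = 23, u(8) = 17, u(9) = 25, u(10) = 20, u(11) = 12, u(12) = 4.
Since u(12) = u(4) = 4, the sequence is eventually periodic: after a pre-period of length 3 it cycles with period 8.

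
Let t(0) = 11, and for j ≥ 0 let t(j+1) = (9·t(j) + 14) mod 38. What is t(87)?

15

t(0) = 11, t(1) = 37, t(2) = 5, t(3) = 21, t(4) = 13, t(5) = 17, t(6) = 15, t(7) = 35, t(8) = 25, t(9) = 11.
Since t(9) = t(0) = 11, the sequence is periodic with period 9.
So t(87) = t(0 + ((87-0) mod 9)) = t(6) = 15.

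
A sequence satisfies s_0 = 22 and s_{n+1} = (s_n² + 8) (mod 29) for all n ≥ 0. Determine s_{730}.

Computing terms: s_0 = 22,  s_1 = 28,  s_2 = 9,  s_3 = 2,  s_4 = 12,  s_5 = 7,  s_6 = 28.
Since s_6 = s_1 = 28, the sequence is eventually periodic: after a pre-period of length 1 it cycles with period 5.
For n ≥ 1, s_n depends only on (n - 1) mod 5. (730 - 1) mod 5 = 4, so s_{730} = s_5 = 7.

7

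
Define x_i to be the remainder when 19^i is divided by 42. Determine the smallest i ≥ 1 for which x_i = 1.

x_0 = 1, x_1 = 19, x_2 = 25, x_3 = 13, x_4 = 37, x_5 = 31, x_6 = 1.
Since x_6 = x_0 = 1, the sequence is periodic with period 6.
The value 1 next appears (with i ≥ 1) at x_6.

6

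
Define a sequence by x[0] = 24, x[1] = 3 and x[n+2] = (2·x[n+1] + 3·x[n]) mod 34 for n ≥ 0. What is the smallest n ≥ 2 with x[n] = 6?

Computing terms: x[0] = 24, x[1] = 3, x[2] = 10, x[3] = 29, x[4] = 20, x[5] = 25, x[6] = 8, x[7] = 23, x[8] = 2, x[9] = 5, x[10] = 16, x[11] = 13, x[12] = 6, x[13] = 17, x[14] = 18, x[15] = 19, x[16] = 24, x[17] = 3.
Since (x[16], x[17]) = (x[0], x[1]) = (24, 3) (two consecutive terms determine the rest), the sequence is periodic with period 16.
The value 6 first appears (with n ≥ 2) at x[12].

12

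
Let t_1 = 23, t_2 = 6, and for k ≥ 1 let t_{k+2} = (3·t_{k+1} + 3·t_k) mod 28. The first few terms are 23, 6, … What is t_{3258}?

11

Computing terms: t_1 = 23,  t_2 = 6,  t_3 = 3,  t_4 = 27,  t_5 = 6,  t_6 = 15,  t_7 = 7,  t_8 = 10,  t_9 = 23,  t_{10} = 15,  t_{11} = 2,  t_{12} = 23,  t_{13} = 19,  t_{14} = 14,  t_{15} = 15,  t_{16} = 3,  t_{17} = 26,  t_{18} = 3,  t_{19} = 3,  t_{20} = 18,  t_{21} = 7,  t_{22} = 19,  t_{23} = 22,  t_{24} = 11,  t_{25} = 15,  t_{26} = 22,  t_{27} = 27,  t_{28} = 7,  t_{29} = 18,  t_{30} = 19,  t_{31} = 27,  t_{32} = 26,  t_{33} = 19,  t_{34} = 23,  t_{35} = 14,  t_{36} = 27,  t_{37} = 11,  t_{38} = 2,  t_{39} = 11,  t_{40} = 11,  t_{41} = 10,  t_{42} = 7,  t_{43} = 23,  t_{44} = 6.
The sequence repeats with period 42.
(3258 - 1) mod 42 = 23, so t_{3258} = t_{24} = 11.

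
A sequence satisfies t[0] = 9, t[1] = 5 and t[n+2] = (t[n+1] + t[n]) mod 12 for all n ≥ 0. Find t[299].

t[0] = 9,  t[1] = 5,  t[2] = 2,  t[3] = 7,  t[4] = 9,  t[5] = 4,  t[6] = 1,  t[7] = 5,  t[8] = 6,  t[9] = 11,  t[10] = 5,  t[11] = 4,  t[12] = 9,  t[13] = 1,  t[14] = 10,  t[15] = 11,  t[16] = 9,  t[17] = 8,  t[18] = 5,  t[19] = 1,  t[20] = 6,  t[21] = 7,  t[22] = 1,  t[23] = 8,  t[24] = 9,  t[25] = 5.
The sequence repeats with period 24.
So t[299] = t[0 + ((299-0) mod 24)] = t[11] = 4.

4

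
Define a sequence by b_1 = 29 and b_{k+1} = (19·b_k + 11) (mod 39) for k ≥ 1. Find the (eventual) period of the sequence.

Computing terms: b_1 = 29, b_2 = 16, b_3 = 3, b_4 = 29.
Since b_4 = b_1 = 29, the sequence is periodic with period 3.

3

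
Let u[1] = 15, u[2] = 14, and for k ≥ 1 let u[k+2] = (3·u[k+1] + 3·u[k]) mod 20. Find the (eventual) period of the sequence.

We have u[1] = 15; u[2] = 14; u[3] = 7; u[4] = 3; u[5] = 10; u[6] = 19; u[7] = 7; u[8] = 18; u[9] = 15; u[10] = 19; u[11] = 2; u[12] = 3; u[13] = 15; u[14] = 14.
The sequence repeats with period 12.

12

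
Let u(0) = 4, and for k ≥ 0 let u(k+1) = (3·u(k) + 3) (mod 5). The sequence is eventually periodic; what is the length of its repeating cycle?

4

We have u(0) = 4,  u(1) = 0,  u(2) = 3,  u(3) = 2,  u(4) = 4.
Since u(4) = u(0) = 4, the sequence is periodic with period 4.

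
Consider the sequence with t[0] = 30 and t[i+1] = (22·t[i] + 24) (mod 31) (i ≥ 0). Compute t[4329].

Listing terms: t[0] = 30, t[1] = 2, t[2] = 6, t[3] = 1, t[4] = 15, t[5] = 13, t[6] = 0, t[7] = 24, t[8] = 25, t[9] = 16, t[10] = 4, t[11] = 19, t[12] = 8, t[13] = 14, t[14] = 22, t[15] = 12, t[16] = 9, t[17] = 5, t[18] = 10, t[19] = 27, t[20] = 29, t[21] = 11, t[22] = 18, t[23] = 17, t[24] = 26, t[25] = 7, t[26] = 23, t[27] = 3, t[28] = 28, t[29] = 20, t[30] = 30.
The sequence repeats with period 30.
(4329 - 0) mod 30 = 9, so t[4329] = t[9] = 16.

16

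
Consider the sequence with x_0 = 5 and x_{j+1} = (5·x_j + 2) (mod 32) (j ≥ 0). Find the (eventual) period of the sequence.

Listing terms: x_0 = 5, x_1 = 27, x_2 = 9, x_3 = 15, x_4 = 13, x_5 = 3, x_6 = 17, x_7 = 23, x_8 = 21, x_9 = 11, x_{10} = 25, x_{11} = 31, x_{12} = 29, x_{13} = 19, x_{14} = 1, x_{15} = 7, x_{16} = 5.
The sequence repeats with period 16.

16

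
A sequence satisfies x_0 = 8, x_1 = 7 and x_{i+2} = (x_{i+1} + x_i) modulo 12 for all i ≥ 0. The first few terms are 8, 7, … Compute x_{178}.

9

Computing terms: x_0 = 8, x_1 = 7, x_2 = 3, x_3 = 10, x_4 = 1, x_5 = 11, x_6 = 0, x_7 = 11, x_8 = 11, x_9 = 10, x_{10} = 9, x_{11} = 7, x_{12} = 4, x_{13} = 11, x_{14} = 3, x_{15} = 2, x_{16} = 5, x_{17} = 7, x_{18} = 0, x_{19} = 7, x_{20} = 7, x_{21} = 2, x_{22} = 9, x_{23} = 11, x_{24} = 8, x_{25} = 7.
The sequence repeats with period 24.
So x_{178} = x_{0 + ((178-0) mod 24)} = x_{10} = 9.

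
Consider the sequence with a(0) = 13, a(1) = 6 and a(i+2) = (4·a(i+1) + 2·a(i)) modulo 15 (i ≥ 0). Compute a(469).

6

Listing terms: a(0) = 13, a(1) = 6, a(2) = 5, a(3) = 2, a(4) = 3, a(5) = 1, a(6) = 10, a(7) = 12, a(8) = 8, a(9) = 11, a(10) = 0, a(11) = 7, a(12) = 13, a(13) = 6.
Since (a(12), a(13)) = (a(0), a(1)) = (13, 6) (two consecutive terms determine the rest), the sequence is periodic with period 12.
(469 - 0) mod 12 = 1, so a(469) = a(1) = 6.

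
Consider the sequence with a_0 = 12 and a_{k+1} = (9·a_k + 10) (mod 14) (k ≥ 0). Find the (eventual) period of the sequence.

3

We have a_0 = 12,  a_1 = 6,  a_2 = 8,  a_3 = 12.
Since a_3 = a_0 = 12, the sequence is periodic with period 3.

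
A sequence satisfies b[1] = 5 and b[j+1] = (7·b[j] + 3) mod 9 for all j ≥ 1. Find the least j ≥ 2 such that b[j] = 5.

b[1] = 5; b[2] = 2; b[3] = 8; b[4] = 5.
Since b[4] = b[1] = 5, the sequence is periodic with period 3.
The value 5 next appears (with j ≥ 2) at b[4].

4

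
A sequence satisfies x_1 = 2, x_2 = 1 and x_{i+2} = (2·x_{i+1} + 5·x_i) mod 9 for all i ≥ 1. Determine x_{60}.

Listing terms: x_1 = 2,  x_2 = 1,  x_3 = 3,  x_4 = 2,  x_5 = 1.
The sequence repeats with period 3.
So x_{60} = x_{1 + ((60-1) mod 3)} = x_3 = 3.

3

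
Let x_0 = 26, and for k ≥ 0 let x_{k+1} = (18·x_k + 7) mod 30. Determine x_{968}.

Listing terms: x_0 = 26,  x_1 = 25,  x_2 = 7,  x_3 = 13,  x_4 = 1,  x_5 = 25.
Since x_5 = x_1 = 25, the sequence is eventually periodic: after a pre-period of length 1 it cycles with period 4.
For k ≥ 1, x_k depends only on (k - 1) mod 4. (968 - 1) mod 4 = 3, so x_{968} = x_4 = 1.

1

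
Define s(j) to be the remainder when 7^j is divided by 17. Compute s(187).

s(1) = 7, s(2) = 15, s(3) = 3, s(4) = 4, s(5) = 11, s(6) = 9, s(7) = 12, s(8) = 16, s(9) = 10, s(10) = 2, s(11) = 14, s(12) = 13, s(13) = 6, s(14) = 8, s(15) = 5, s(16) = 1, s(17) = 7.
The sequence repeats with period 16.
So s(187) = s(1 + ((187-1) mod 16)) = s(11) = 14.

14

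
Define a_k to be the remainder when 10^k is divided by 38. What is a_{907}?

34

Computing terms: a_0 = 1,  a_1 = 10,  a_2 = 24,  a_3 = 12,  a_4 = 6,  a_5 = 22,  a_6 = 30,  a_7 = 34,  a_8 = 36,  a_9 = 18,  a_{10} = 28,  a_{11} = 14,  a_{12} = 26,  a_{13} = 32,  a_{14} = 16,  a_{15} = 8,  a_{16} = 4,  a_{17} = 2,  a_{18} = 20,  a_{19} = 10.
Since a_{19} = a_1 = 10, the sequence is eventually periodic: after a pre-period of length 1 it cycles with period 18.
For k ≥ 1, a_k depends only on (k - 1) mod 18. (907 - 1) mod 18 = 6, so a_{907} = a_7 = 34.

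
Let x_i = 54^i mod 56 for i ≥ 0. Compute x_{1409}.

x_0 = 1; x_1 = 54; x_2 = 4; x_3 = 48; x_4 = 16; x_5 = 24; x_6 = 8; x_7 = 40; x_8 = 32; x_9 = 48.
Since x_9 = x_3 = 48, the sequence is eventually periodic: after a pre-period of length 3 it cycles with period 6.
For i ≥ 3, x_i depends only on (i - 3) mod 6. (1409 - 3) mod 6 = 2, so x_{1409} = x_5 = 24.

24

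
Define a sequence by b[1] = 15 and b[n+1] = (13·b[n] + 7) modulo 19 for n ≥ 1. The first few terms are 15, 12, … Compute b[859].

4

Listing terms: b[1] = 15,  b[2] = 12,  b[3] = 11,  b[4] = 17,  b[5] = 0,  b[6] = 7,  b[7] = 3,  b[8] = 8,  b[9] = 16,  b[10] = 6,  b[11] = 9,  b[12] = 10,  b[13] = 4,  b[14] = 2,  b[15] = 14,  b[16] = 18,  b[17] = 13,  b[18] = 5,  b[19] = 15.
The sequence repeats with period 18.
So b[859] = b[1 + ((859-1) mod 18)] = b[13] = 4.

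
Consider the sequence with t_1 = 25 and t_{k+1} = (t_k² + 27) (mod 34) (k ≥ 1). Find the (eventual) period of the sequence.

Computing terms: t_1 = 25, t_2 = 6, t_3 = 29, t_4 = 18, t_5 = 11, t_6 = 12, t_7 = 1, t_8 = 28, t_9 = 29.
Since t_9 = t_3 = 29, the sequence is eventually periodic: after a pre-period of length 2 it cycles with period 6.

6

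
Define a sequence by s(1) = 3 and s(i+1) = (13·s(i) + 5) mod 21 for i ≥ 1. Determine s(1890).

16

Listing terms: s(1) = 3, s(2) = 2, s(3) = 10, s(4) = 9, s(5) = 17, s(6) = 16, s(7) = 3.
Since s(7) = s(1) = 3, the sequence is periodic with period 6.
So s(1890) = s(1 + ((1890-1) mod 6)) = s(6) = 16.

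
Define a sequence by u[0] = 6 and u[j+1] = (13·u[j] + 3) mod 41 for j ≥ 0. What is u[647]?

We have u[0] = 6; u[1] = 40; u[2] = 31; u[3] = 37; u[4] = 33; u[5] = 22; u[6] = 2; u[7] = 29; u[8] = 11; u[9] = 23; u[10] = 15; u[11] = 34; u[12] = 35; u[13] = 7; u[14] = 12; u[15] = 36; u[16] = 20; u[17] = 17; u[18] = 19; u[19] = 4; u[20] = 14; u[21] = 21; u[22] = 30; u[23] = 24; u[24] = 28; u[25] = 39; u[26] = 18; u[27] = 32; u[28] = 9; u[29] = 38; u[30] = 5; u[31] = 27; u[32] = 26; u[33] = 13; u[34] = 8; u[35] = 25; u[36] = 0; u[37] = 3; u[38] = 1; u[39] = 16; u[40] = 6.
The sequence repeats with period 40.
So u[647] = u[0 + ((647-0) mod 40)] = u[7] = 29.

29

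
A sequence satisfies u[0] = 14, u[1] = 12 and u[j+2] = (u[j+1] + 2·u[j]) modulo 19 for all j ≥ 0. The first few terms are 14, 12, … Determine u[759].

7

Listing terms: u[0] = 14, u[1] = 12, u[2] = 2, u[3] = 7, u[4] = 11, u[5] = 6, u[6] = 9, u[7] = 2, u[8] = 1, u[9] = 5, u[10] = 7, u[11] = 17, u[12] = 12, u[13] = 8, u[14] = 13, u[15] = 10, u[16] = 17, u[17] = 18, u[18] = 14, u[19] = 12.
The sequence repeats with period 18.
(759 - 0) mod 18 = 3, so u[759] = u[3] = 7.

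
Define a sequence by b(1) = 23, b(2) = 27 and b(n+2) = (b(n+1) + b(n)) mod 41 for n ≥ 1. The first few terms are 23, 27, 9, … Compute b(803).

We have b(1) = 23, b(2) = 27, b(3) = 9, b(4) = 36, b(5) = 4, b(6) = 40, b(7) = 3, b(8) = 2, b(9) = 5, b(10) = 7, b(11) = 12, b(12) = 19, b(13) = 31, b(14) = 9, b(15) = 40, b(16) = 8, b(17) = 7, b(18) = 15, b(19) = 22, b(20) = 37, b(21) = 18, b(22) = 14, b(23) = 32, b(24) = 5, b(25) = 37, b(26) = 1, b(27) = 38, b(28) = 39, b(29) = 36, b(30) = 34, b(31) = 29, b(32) = 22, b(33) = 10, b(34) = 32, b(35) = 1, b(36) = 33, b(37) = 34, b(38) = 26, b(39) = 19, b(40) = 4, b(41) = 23, b(42) = 27.
Since (b(41), b(42)) = (b(1), b(2)) = (23, 27) (two consecutive terms determine the rest), the sequence is periodic with period 40.
(803 - 1) mod 40 = 2, so b(803) = b(3) = 9.

9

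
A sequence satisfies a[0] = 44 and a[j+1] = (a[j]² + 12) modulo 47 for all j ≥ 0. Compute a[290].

30

Listing terms: a[0] = 44,  a[1] = 21,  a[2] = 30,  a[3] = 19,  a[4] = 44.
Since a[4] = a[0] = 44, the sequence is periodic with period 4.
(290 - 0) mod 4 = 2, so a[290] = a[2] = 30.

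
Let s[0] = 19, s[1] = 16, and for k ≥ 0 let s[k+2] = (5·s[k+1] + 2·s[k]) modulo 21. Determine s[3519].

10

We have s[0] = 19,  s[1] = 16,  s[2] = 13,  s[3] = 13,  s[4] = 7,  s[5] = 19,  s[6] = 4,  s[7] = 16,  s[8] = 4,  s[9] = 10,  s[10] = 16,  s[11] = 16,  s[12] = 7,  s[13] = 4,  s[14] = 13,  s[15] = 10,  s[16] = 13,  s[17] = 1,  s[18] = 10,  s[19] = 10,  s[20] = 7,  s[21] = 13,  s[22] = 16,  s[23] = 1,  s[24] = 16,  s[25] = 19,  s[26] = 1,  s[27] = 1,  s[28] = 7,  s[29] = 16,  s[30] = 10,  s[31] = 19,  s[32] = 10,  s[33] = 4,  s[34] = 19,  s[35] = 19,  s[36] = 7,  s[37] = 10,  s[38] = 1,  s[39] = 4,  s[40] = 1,  s[41] = 13,  s[42] = 4,  s[43] = 4,  s[44] = 7,  s[45] = 1,  s[46] = 19,  s[47] = 13,  s[48] = 19,  s[49] = 16.
The sequence repeats with period 48.
(3519 - 0) mod 48 = 15, so s[3519] = s[15] = 10.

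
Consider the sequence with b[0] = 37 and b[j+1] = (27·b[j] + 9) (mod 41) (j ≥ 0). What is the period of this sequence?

b[0] = 37; b[1] = 24; b[2] = 1; b[3] = 36; b[4] = 38; b[5] = 10; b[6] = 33; b[7] = 39; b[8] = 37.
Since b[8] = b[0] = 37, the sequence is periodic with period 8.

8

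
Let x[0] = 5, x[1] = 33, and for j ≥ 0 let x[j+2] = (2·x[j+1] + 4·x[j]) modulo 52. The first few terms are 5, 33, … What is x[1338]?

x[0] = 5,  x[1] = 33,  x[2] = 34,  x[3] = 44,  x[4] = 16,  x[5] = 0,  x[6] = 12,  x[7] = 24,  x[8] = 44,  x[9] = 28,  x[10] = 24,  x[11] = 4,  x[12] = 0,  x[13] = 16,  x[14] = 32,  x[15] = 24,  x[16] = 20,  x[17] = 32,  x[18] = 40,  x[19] = 0,  x[20] = 4,  x[21] = 8,  x[22] = 32,  x[23] = 44,  x[24] = 8,  x[25] = 36,  x[26] = 0,  x[27] = 40,  x[28] = 28,  x[29] = 8,  x[30] = 24,  x[31] = 28,  x[32] = 48,  x[33] = 0,  x[34] = 36,  x[35] = 20,  x[36] = 28,  x[37] = 32,  x[38] = 20,  x[39] = 12,  x[40] = 0,  x[41] = 48,  x[42] = 44,  x[43] = 20,  x[44] = 8,  x[45] = 44,  x[46] = 16.
Since (x[45], x[46]) = (x[3], x[4]) = (44, 16) (two consecutive terms determine the rest), the sequence is eventually periodic: after a pre-period of length 3 it cycles with period 42.
For j ≥ 3, x[j] depends only on (j - 3) mod 42. (1338 - 3) mod 42 = 33, so x[1338] = x[36] = 28.

28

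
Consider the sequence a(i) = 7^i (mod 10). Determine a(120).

1

a(0) = 1; a(1) = 7; a(2) = 9; a(3) = 3; a(4) = 1.
The sequence repeats with period 4.
So a(120) = a(0 + ((120-0) mod 4)) = a(0) = 1.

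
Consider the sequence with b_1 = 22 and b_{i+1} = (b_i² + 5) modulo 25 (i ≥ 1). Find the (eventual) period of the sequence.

b_1 = 22, b_2 = 14, b_3 = 1, b_4 = 6, b_5 = 16, b_6 = 11, b_7 = 1.
Since b_7 = b_3 = 1, the sequence is eventually periodic: after a pre-period of length 2 it cycles with period 4.

4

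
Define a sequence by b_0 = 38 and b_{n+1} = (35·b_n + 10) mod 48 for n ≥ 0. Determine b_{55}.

Computing terms: b_0 = 38; b_1 = 44; b_2 = 14; b_3 = 20; b_4 = 38.
The sequence repeats with period 4.
(55 - 0) mod 4 = 3, so b_{55} = b_3 = 20.

20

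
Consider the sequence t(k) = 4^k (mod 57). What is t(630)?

1

We have t(1) = 4,  t(2) = 16,  t(3) = 7,  t(4) = 28,  t(5) = 55,  t(6) = 49,  t(7) = 25,  t(8) = 43,  t(9) = 1,  t(10) = 4.
The sequence repeats with period 9.
(630 - 1) mod 9 = 8, so t(630) = t(9) = 1.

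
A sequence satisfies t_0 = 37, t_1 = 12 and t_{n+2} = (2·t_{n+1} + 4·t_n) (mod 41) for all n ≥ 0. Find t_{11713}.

We have t_0 = 37; t_1 = 12; t_2 = 8; t_3 = 23; t_4 = 37; t_5 = 2; t_6 = 29; t_7 = 25; t_8 = 2; t_9 = 22; t_{10} = 11; t_{11} = 28; t_{12} = 18; t_{13} = 25; t_{14} = 40; t_{15} = 16; t_{16} = 28; t_{17} = 38; t_{18} = 24; t_{19} = 36; t_{20} = 4; t_{21} = 29; t_{22} = 33; t_{23} = 18; t_{24} = 4; t_{25} = 39; t_{26} = 12; t_{27} = 16; t_{28} = 39; t_{29} = 19; t_{30} = 30; t_{31} = 13; t_{32} = 23; t_{33} = 16; t_{34} = 1; t_{35} = 25; t_{36} = 13; t_{37} = 3; t_{38} = 17; t_{39} = 5; t_{40} = 37; t_{41} = 12.
The sequence repeats with period 40.
So t_{11713} = t_{0 + ((11713-0) mod 40)} = t_{33} = 16.

16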